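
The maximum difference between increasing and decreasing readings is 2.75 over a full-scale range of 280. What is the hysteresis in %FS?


Hysteresis = (max difference / full scale) * 100%.
H = (2.75 / 280) * 100
H = 0.982 %FS

0.982 %FS


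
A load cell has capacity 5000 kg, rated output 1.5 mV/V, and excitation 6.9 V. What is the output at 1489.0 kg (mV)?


Vout = rated_output * Vex * (load / capacity).
Vout = 1.5 * 6.9 * (1489.0 / 5000)
Vout = 1.5 * 6.9 * 0.2978
Vout = 3.082 mV

3.082 mV


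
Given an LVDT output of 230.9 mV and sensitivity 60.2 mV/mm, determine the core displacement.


Displacement = Vout / sensitivity.
d = 230.9 / 60.2
d = 3.836 mm

3.836 mm


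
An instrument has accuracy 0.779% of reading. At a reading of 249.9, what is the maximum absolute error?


Absolute error = (accuracy% / 100) * reading.
Error = (0.779 / 100) * 249.9
Error = 0.00779 * 249.9
Error = 1.9467

1.9467


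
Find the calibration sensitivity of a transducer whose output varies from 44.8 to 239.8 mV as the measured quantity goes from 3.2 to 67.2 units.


Sensitivity = (y2 - y1) / (x2 - x1).
S = (239.8 - 44.8) / (67.2 - 3.2)
S = 195.0 / 64.0
S = 3.0469 mV/unit

3.0469 mV/unit


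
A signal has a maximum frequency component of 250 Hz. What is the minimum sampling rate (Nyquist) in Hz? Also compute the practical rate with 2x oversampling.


By Nyquist theorem, fs_min = 2 * fmax.
fs_min = 2 * 250 = 500 Hz
Practical rate = 2 * fs_min = 2 * 500 = 1000 Hz

fs_min = 500 Hz, fs_practical = 1000 Hz


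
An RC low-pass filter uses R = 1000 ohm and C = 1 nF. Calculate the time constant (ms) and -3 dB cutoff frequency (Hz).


Time constant: tau = R * C.
tau = 1000 * 1.00e-09 = 1e-06 s
tau = 0.001 ms
Cutoff frequency: fc = 1 / (2*pi*R*C).
fc = 1 / (2*pi*1e-06) = 159154.94 Hz

tau = 0.001 ms, fc = 159154.94 Hz


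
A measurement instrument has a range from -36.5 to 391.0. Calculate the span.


Span = upper range - lower range.
Span = 391.0 - (-36.5)
Span = 427.5

427.5


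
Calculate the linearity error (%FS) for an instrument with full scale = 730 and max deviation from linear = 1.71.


Linearity error = (max deviation / full scale) * 100%.
Linearity = (1.71 / 730) * 100
Linearity = 0.234 %FS

0.234 %FS


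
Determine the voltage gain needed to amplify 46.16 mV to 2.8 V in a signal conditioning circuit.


Gain = Vout / Vin (converting to same units).
G = 2.8 V / 46.16 mV
G = 2800.0 mV / 46.16 mV
G = 60.66

60.66


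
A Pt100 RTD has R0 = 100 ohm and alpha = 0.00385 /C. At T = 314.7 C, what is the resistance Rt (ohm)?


The RTD equation: Rt = R0 * (1 + alpha * T).
Rt = 100 * (1 + 0.00385 * 314.7)
Rt = 100 * (1 + 1.211595)
Rt = 100 * 2.211595
Rt = 221.16 ohm

221.16 ohm


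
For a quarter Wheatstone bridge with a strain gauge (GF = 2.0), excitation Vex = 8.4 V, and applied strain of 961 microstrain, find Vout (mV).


Quarter bridge output: Vout = (GF * epsilon * Vex) / 4.
Vout = (2.0 * 961e-6 * 8.4) / 4
Vout = 0.0161448 / 4 V
Vout = 0.0040362 V = 4.0362 mV

4.0362 mV


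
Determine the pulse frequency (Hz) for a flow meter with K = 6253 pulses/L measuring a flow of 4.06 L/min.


Frequency = K * Q / 60 (converting L/min to L/s).
f = 6253 * 4.06 / 60
f = 25387.18 / 60
f = 423.12 Hz

423.12 Hz


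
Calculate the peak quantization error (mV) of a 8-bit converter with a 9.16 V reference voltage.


The maximum quantization error is +/- LSB/2.
LSB = Vref / 2^n = 9.16 / 256 = 0.03578125 V
Max error = LSB / 2 = 0.03578125 / 2 = 0.01789063 V
Max error = 17.8906 mV

17.8906 mV


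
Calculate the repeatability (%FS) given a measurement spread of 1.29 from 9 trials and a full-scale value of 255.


Repeatability = (spread / full scale) * 100%.
R = (1.29 / 255) * 100
R = 0.506 %FS

0.506 %FS


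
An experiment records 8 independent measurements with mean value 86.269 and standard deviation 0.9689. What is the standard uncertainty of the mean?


The standard uncertainty for Type A evaluation is u = s / sqrt(n).
u = 0.9689 / sqrt(8)
u = 0.9689 / 2.8284
u = 0.3426

0.3426


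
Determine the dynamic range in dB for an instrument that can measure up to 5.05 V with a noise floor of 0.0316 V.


Dynamic range = 20 * log10(Vmax / Vnoise).
DR = 20 * log10(5.05 / 0.0316)
DR = 20 * log10(159.81)
DR = 44.07 dB

44.07 dB


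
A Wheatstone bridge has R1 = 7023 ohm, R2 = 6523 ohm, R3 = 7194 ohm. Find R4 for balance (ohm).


At balance: R1*R4 = R2*R3, so R4 = R2*R3/R1.
R4 = 6523 * 7194 / 7023
R4 = 46926462 / 7023
R4 = 6681.83 ohm

6681.83 ohm


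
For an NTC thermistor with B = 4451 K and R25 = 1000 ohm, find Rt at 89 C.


NTC thermistor equation: Rt = R25 * exp(B * (1/T - 1/T25)).
T in Kelvin: 362.15 K, T25 = 298.15 K
1/T - 1/T25 = 1/362.15 - 1/298.15 = -0.00059273
B * (1/T - 1/T25) = 4451 * -0.00059273 = -2.6382
Rt = 1000 * exp(-2.6382) = 71.5 ohm

71.5 ohm


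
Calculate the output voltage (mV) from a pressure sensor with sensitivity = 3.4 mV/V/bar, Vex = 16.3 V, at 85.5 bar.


Output = sensitivity * Vex * P.
Vout = 3.4 * 16.3 * 85.5
Vout = 55.42 * 85.5
Vout = 4738.41 mV

4738.41 mV


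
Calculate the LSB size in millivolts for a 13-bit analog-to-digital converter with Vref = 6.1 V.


The resolution (LSB) of an ADC is Vref / 2^n.
LSB = 6.1 / 2^13
LSB = 6.1 / 8192
LSB = 0.00074463 V = 0.74462891 mV

0.74462891 mV


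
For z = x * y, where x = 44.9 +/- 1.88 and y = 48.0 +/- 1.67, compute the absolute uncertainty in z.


For a product z = x*y, the relative uncertainty is:
uz/z = sqrt((ux/x)^2 + (uy/y)^2)
Relative uncertainties: ux/x = 1.88/44.9 = 0.041871
uy/y = 1.67/48.0 = 0.034792
z = 44.9 * 48.0 = 2155.2
uz = 2155.2 * sqrt(0.041871^2 + 0.034792^2) = 117.327

117.327


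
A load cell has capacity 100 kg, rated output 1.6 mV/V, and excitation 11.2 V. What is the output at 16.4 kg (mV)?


Vout = rated_output * Vex * (load / capacity).
Vout = 1.6 * 11.2 * (16.4 / 100)
Vout = 1.6 * 11.2 * 0.164
Vout = 2.939 mV

2.939 mV


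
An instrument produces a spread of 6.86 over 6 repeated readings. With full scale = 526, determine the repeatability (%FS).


Repeatability = (spread / full scale) * 100%.
R = (6.86 / 526) * 100
R = 1.304 %FS

1.304 %FS


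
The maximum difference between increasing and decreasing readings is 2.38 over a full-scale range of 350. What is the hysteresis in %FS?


Hysteresis = (max difference / full scale) * 100%.
H = (2.38 / 350) * 100
H = 0.68 %FS

0.68 %FS


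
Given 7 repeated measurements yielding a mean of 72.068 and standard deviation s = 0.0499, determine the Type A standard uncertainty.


The standard uncertainty for Type A evaluation is u = s / sqrt(n).
u = 0.0499 / sqrt(7)
u = 0.0499 / 2.6458
u = 0.0189

0.0189


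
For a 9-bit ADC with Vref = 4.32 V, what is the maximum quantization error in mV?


The maximum quantization error is +/- LSB/2.
LSB = Vref / 2^n = 4.32 / 512 = 0.0084375 V
Max error = LSB / 2 = 0.0084375 / 2 = 0.00421875 V
Max error = 4.2188 mV

4.2188 mV


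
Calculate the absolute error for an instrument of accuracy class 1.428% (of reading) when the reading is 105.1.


Absolute error = (accuracy% / 100) * reading.
Error = (1.428 / 100) * 105.1
Error = 0.01428 * 105.1
Error = 1.5008

1.5008


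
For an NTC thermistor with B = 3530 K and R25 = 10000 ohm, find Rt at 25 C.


NTC thermistor equation: Rt = R25 * exp(B * (1/T - 1/T25)).
T in Kelvin: 298.15 K, T25 = 298.15 K
1/T - 1/T25 = 1/298.15 - 1/298.15 = 0.0
B * (1/T - 1/T25) = 3530 * 0.0 = 0.0
Rt = 10000 * exp(0.0) = 10000.0 ohm

10000.0 ohm


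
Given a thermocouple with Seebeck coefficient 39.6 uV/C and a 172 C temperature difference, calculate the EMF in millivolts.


The thermocouple output V = sensitivity * dT.
V = 39.6 uV/C * 172 C
V = 6811.2 uV
V = 6.811 mV

6.811 mV


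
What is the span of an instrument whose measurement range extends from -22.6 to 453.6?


Span = upper range - lower range.
Span = 453.6 - (-22.6)
Span = 476.2

476.2


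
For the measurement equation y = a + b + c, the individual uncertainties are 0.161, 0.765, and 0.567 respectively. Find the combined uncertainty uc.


For a sum of independent quantities, uc = sqrt(u1^2 + u2^2 + u3^2).
uc = sqrt(0.161^2 + 0.765^2 + 0.567^2)
uc = sqrt(0.025921 + 0.585225 + 0.321489)
uc = 0.9657

0.9657


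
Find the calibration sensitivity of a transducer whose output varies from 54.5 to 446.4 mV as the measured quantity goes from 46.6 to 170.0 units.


Sensitivity = (y2 - y1) / (x2 - x1).
S = (446.4 - 54.5) / (170.0 - 46.6)
S = 391.9 / 123.4
S = 3.1759 mV/unit

3.1759 mV/unit


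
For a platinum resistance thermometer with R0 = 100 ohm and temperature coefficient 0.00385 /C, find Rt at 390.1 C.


The RTD equation: Rt = R0 * (1 + alpha * T).
Rt = 100 * (1 + 0.00385 * 390.1)
Rt = 100 * (1 + 1.501885)
Rt = 100 * 2.501885
Rt = 250.189 ohm

250.189 ohm


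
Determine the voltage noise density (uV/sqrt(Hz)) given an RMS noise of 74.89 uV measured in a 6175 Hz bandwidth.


Noise spectral density = Vrms / sqrt(BW).
NSD = 74.89 / sqrt(6175)
NSD = 74.89 / 78.5812
NSD = 0.953 uV/sqrt(Hz)

0.953 uV/sqrt(Hz)


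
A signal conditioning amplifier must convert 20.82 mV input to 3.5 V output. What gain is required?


Gain = Vout / Vin (converting to same units).
G = 3.5 V / 20.82 mV
G = 3500.0 mV / 20.82 mV
G = 168.11

168.11


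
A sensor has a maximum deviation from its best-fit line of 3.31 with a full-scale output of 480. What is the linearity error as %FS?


Linearity error = (max deviation / full scale) * 100%.
Linearity = (3.31 / 480) * 100
Linearity = 0.69 %FS

0.69 %FS


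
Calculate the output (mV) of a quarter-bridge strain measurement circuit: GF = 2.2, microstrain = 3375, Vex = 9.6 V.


Quarter bridge output: Vout = (GF * epsilon * Vex) / 4.
Vout = (2.2 * 3375e-6 * 9.6) / 4
Vout = 0.07128 / 4 V
Vout = 0.01782 V = 17.82 mV

17.82 mV


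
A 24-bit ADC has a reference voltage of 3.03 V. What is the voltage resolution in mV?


The resolution (LSB) of an ADC is Vref / 2^n.
LSB = 3.03 / 2^24
LSB = 3.03 / 16777216
LSB = 1.8e-07 V = 0.0001806 mV

0.0001806 mV


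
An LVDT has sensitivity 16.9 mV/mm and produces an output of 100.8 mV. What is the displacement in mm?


Displacement = Vout / sensitivity.
d = 100.8 / 16.9
d = 5.964 mm

5.964 mm


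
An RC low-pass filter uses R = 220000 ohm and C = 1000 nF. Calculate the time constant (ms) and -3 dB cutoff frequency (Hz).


Time constant: tau = R * C.
tau = 220000 * 1.00e-06 = 0.22 s
tau = 220.0 ms
Cutoff frequency: fc = 1 / (2*pi*R*C).
fc = 1 / (2*pi*0.22) = 0.72 Hz

tau = 220.0 ms, fc = 0.72 Hz


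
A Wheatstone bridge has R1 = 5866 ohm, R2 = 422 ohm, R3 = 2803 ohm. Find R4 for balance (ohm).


At balance: R1*R4 = R2*R3, so R4 = R2*R3/R1.
R4 = 422 * 2803 / 5866
R4 = 1182866 / 5866
R4 = 201.65 ohm

201.65 ohm


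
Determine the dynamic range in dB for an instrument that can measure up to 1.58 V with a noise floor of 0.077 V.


Dynamic range = 20 * log10(Vmax / Vnoise).
DR = 20 * log10(1.58 / 0.077)
DR = 20 * log10(20.52)
DR = 26.24 dB

26.24 dB


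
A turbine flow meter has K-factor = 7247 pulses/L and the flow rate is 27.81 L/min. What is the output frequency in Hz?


Frequency = K * Q / 60 (converting L/min to L/s).
f = 7247 * 27.81 / 60
f = 201539.07 / 60
f = 3358.98 Hz

3358.98 Hz


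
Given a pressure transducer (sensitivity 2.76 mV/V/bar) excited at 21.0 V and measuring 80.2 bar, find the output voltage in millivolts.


Output = sensitivity * Vex * P.
Vout = 2.76 * 21.0 * 80.2
Vout = 57.96 * 80.2
Vout = 4648.39 mV

4648.39 mV


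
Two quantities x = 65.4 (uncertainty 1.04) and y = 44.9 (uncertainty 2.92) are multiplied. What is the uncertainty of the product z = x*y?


For a product z = x*y, the relative uncertainty is:
uz/z = sqrt((ux/x)^2 + (uy/y)^2)
Relative uncertainties: ux/x = 1.04/65.4 = 0.015902
uy/y = 2.92/44.9 = 0.065033
z = 65.4 * 44.9 = 2936.5
uz = 2936.5 * sqrt(0.015902^2 + 0.065033^2) = 196.594

196.594


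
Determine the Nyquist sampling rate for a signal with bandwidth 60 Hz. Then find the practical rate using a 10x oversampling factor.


By Nyquist theorem, fs_min = 2 * fmax.
fs_min = 2 * 60 = 120 Hz
Practical rate = 10 * fs_min = 10 * 120 = 1200 Hz

fs_min = 120 Hz, fs_practical = 1200 Hz


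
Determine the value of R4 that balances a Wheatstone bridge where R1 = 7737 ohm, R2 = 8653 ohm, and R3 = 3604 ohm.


At balance: R1*R4 = R2*R3, so R4 = R2*R3/R1.
R4 = 8653 * 3604 / 7737
R4 = 31185412 / 7737
R4 = 4030.69 ohm

4030.69 ohm


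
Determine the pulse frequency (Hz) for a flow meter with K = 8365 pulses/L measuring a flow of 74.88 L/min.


Frequency = K * Q / 60 (converting L/min to L/s).
f = 8365 * 74.88 / 60
f = 626371.2 / 60
f = 10439.52 Hz

10439.52 Hz


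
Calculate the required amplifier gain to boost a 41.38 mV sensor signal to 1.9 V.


Gain = Vout / Vin (converting to same units).
G = 1.9 V / 41.38 mV
G = 1900.0 mV / 41.38 mV
G = 45.92

45.92


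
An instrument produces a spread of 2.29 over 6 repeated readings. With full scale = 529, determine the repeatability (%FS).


Repeatability = (spread / full scale) * 100%.
R = (2.29 / 529) * 100
R = 0.433 %FS

0.433 %FS


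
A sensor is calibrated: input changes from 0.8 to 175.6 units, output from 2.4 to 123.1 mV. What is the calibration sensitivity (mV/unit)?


Sensitivity = (y2 - y1) / (x2 - x1).
S = (123.1 - 2.4) / (175.6 - 0.8)
S = 120.7 / 174.8
S = 0.6905 mV/unit

0.6905 mV/unit


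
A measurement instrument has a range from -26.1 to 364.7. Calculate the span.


Span = upper range - lower range.
Span = 364.7 - (-26.1)
Span = 390.8

390.8


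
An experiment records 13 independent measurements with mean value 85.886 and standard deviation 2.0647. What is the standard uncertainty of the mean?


The standard uncertainty for Type A evaluation is u = s / sqrt(n).
u = 2.0647 / sqrt(13)
u = 2.0647 / 3.6056
u = 0.5726

0.5726


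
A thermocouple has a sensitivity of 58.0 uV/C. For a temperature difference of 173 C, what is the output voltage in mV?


The thermocouple output V = sensitivity * dT.
V = 58.0 uV/C * 173 C
V = 10034.0 uV
V = 10.034 mV

10.034 mV


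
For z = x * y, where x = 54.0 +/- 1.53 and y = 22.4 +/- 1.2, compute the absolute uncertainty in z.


For a product z = x*y, the relative uncertainty is:
uz/z = sqrt((ux/x)^2 + (uy/y)^2)
Relative uncertainties: ux/x = 1.53/54.0 = 0.028333
uy/y = 1.2/22.4 = 0.053571
z = 54.0 * 22.4 = 1209.6
uz = 1209.6 * sqrt(0.028333^2 + 0.053571^2) = 73.305

73.305


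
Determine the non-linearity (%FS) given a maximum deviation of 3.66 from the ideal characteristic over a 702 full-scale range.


Linearity error = (max deviation / full scale) * 100%.
Linearity = (3.66 / 702) * 100
Linearity = 0.521 %FS

0.521 %FS


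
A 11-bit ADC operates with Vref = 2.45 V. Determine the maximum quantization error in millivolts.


The maximum quantization error is +/- LSB/2.
LSB = Vref / 2^n = 2.45 / 2048 = 0.00119629 V
Max error = LSB / 2 = 0.00119629 / 2 = 0.00059814 V
Max error = 0.5981 mV

0.5981 mV


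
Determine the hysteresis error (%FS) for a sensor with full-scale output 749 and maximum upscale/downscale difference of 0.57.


Hysteresis = (max difference / full scale) * 100%.
H = (0.57 / 749) * 100
H = 0.076 %FS

0.076 %FS


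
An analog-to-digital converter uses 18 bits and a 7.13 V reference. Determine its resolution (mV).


The resolution (LSB) of an ADC is Vref / 2^n.
LSB = 7.13 / 2^18
LSB = 7.13 / 262144
LSB = 2.72e-05 V = 0.02719879 mV

0.02719879 mV


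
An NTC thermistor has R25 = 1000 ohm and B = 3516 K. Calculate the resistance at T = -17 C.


NTC thermistor equation: Rt = R25 * exp(B * (1/T - 1/T25)).
T in Kelvin: 256.15 K, T25 = 298.15 K
1/T - 1/T25 = 1/256.15 - 1/298.15 = 0.00054995
B * (1/T - 1/T25) = 3516 * 0.00054995 = 1.9336
Rt = 1000 * exp(1.9336) = 6914.4 ohm

6914.4 ohm


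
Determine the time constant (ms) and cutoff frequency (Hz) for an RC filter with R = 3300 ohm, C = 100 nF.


Time constant: tau = R * C.
tau = 3300 * 1.00e-07 = 0.00033 s
tau = 0.33 ms
Cutoff frequency: fc = 1 / (2*pi*R*C).
fc = 1 / (2*pi*0.00033) = 482.29 Hz

tau = 0.33 ms, fc = 482.29 Hz


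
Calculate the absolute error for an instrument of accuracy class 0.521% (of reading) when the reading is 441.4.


Absolute error = (accuracy% / 100) * reading.
Error = (0.521 / 100) * 441.4
Error = 0.00521 * 441.4
Error = 2.2997

2.2997


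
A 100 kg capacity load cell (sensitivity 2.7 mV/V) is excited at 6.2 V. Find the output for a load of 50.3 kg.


Vout = rated_output * Vex * (load / capacity).
Vout = 2.7 * 6.2 * (50.3 / 100)
Vout = 2.7 * 6.2 * 0.503
Vout = 8.42 mV

8.42 mV


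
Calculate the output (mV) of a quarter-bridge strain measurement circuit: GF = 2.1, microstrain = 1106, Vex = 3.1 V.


Quarter bridge output: Vout = (GF * epsilon * Vex) / 4.
Vout = (2.1 * 1106e-6 * 3.1) / 4
Vout = 0.00720006 / 4 V
Vout = 0.00180001 V = 1.8 mV

1.8 mV


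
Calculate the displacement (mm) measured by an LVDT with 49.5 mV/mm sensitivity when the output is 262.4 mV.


Displacement = Vout / sensitivity.
d = 262.4 / 49.5
d = 5.301 mm

5.301 mm


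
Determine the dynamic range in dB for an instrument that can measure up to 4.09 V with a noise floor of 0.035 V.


Dynamic range = 20 * log10(Vmax / Vnoise).
DR = 20 * log10(4.09 / 0.035)
DR = 20 * log10(116.86)
DR = 41.35 dB

41.35 dB


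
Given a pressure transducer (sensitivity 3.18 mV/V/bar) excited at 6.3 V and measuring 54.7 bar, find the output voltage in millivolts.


Output = sensitivity * Vex * P.
Vout = 3.18 * 6.3 * 54.7
Vout = 20.034 * 54.7
Vout = 1095.86 mV

1095.86 mV


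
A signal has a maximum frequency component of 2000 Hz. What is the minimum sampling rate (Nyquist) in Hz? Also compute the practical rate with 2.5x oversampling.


By Nyquist theorem, fs_min = 2 * fmax.
fs_min = 2 * 2000 = 4000 Hz
Practical rate = 2.5 * fs_min = 2.5 * 4000 = 10000 Hz

fs_min = 4000 Hz, fs_practical = 10000 Hz


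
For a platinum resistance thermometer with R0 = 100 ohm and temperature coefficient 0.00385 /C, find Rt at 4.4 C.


The RTD equation: Rt = R0 * (1 + alpha * T).
Rt = 100 * (1 + 0.00385 * 4.4)
Rt = 100 * (1 + 0.01694)
Rt = 100 * 1.01694
Rt = 101.694 ohm

101.694 ohm


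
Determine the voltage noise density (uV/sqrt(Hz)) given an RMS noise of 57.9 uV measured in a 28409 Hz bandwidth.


Noise spectral density = Vrms / sqrt(BW).
NSD = 57.9 / sqrt(28409)
NSD = 57.9 / 168.5497
NSD = 0.3435 uV/sqrt(Hz)

0.3435 uV/sqrt(Hz)


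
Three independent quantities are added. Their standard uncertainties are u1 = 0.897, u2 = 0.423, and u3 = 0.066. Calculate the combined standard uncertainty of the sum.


For a sum of independent quantities, uc = sqrt(u1^2 + u2^2 + u3^2).
uc = sqrt(0.897^2 + 0.423^2 + 0.066^2)
uc = sqrt(0.804609 + 0.178929 + 0.004356)
uc = 0.9939

0.9939


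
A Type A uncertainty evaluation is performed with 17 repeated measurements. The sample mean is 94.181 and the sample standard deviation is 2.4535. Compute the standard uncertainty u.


The standard uncertainty for Type A evaluation is u = s / sqrt(n).
u = 2.4535 / sqrt(17)
u = 2.4535 / 4.1231
u = 0.5951

0.5951


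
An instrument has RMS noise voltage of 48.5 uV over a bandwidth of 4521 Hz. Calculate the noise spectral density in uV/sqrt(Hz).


Noise spectral density = Vrms / sqrt(BW).
NSD = 48.5 / sqrt(4521)
NSD = 48.5 / 67.2384
NSD = 0.7213 uV/sqrt(Hz)

0.7213 uV/sqrt(Hz)


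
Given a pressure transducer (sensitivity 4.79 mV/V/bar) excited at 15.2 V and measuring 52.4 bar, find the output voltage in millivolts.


Output = sensitivity * Vex * P.
Vout = 4.79 * 15.2 * 52.4
Vout = 72.808 * 52.4
Vout = 3815.14 mV

3815.14 mV


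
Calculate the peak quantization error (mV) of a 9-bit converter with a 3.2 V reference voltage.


The maximum quantization error is +/- LSB/2.
LSB = Vref / 2^n = 3.2 / 512 = 0.00625 V
Max error = LSB / 2 = 0.00625 / 2 = 0.003125 V
Max error = 3.125 mV

3.125 mV


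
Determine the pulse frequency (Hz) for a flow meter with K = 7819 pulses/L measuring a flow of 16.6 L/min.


Frequency = K * Q / 60 (converting L/min to L/s).
f = 7819 * 16.6 / 60
f = 129795.4 / 60
f = 2163.26 Hz

2163.26 Hz


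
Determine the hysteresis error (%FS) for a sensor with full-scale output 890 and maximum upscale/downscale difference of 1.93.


Hysteresis = (max difference / full scale) * 100%.
H = (1.93 / 890) * 100
H = 0.217 %FS

0.217 %FS


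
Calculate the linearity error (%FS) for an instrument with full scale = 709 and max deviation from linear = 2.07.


Linearity error = (max deviation / full scale) * 100%.
Linearity = (2.07 / 709) * 100
Linearity = 0.292 %FS

0.292 %FS


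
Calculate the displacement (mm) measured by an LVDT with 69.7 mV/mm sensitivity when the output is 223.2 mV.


Displacement = Vout / sensitivity.
d = 223.2 / 69.7
d = 3.202 mm

3.202 mm


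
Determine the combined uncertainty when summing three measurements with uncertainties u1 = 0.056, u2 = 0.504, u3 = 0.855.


For a sum of independent quantities, uc = sqrt(u1^2 + u2^2 + u3^2).
uc = sqrt(0.056^2 + 0.504^2 + 0.855^2)
uc = sqrt(0.003136 + 0.254016 + 0.731025)
uc = 0.9941

0.9941


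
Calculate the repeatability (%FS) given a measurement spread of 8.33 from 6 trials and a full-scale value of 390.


Repeatability = (spread / full scale) * 100%.
R = (8.33 / 390) * 100
R = 2.136 %FS

2.136 %FS


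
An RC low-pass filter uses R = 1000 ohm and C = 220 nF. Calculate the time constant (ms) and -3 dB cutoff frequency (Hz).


Time constant: tau = R * C.
tau = 1000 * 2.20e-07 = 0.00022 s
tau = 0.22 ms
Cutoff frequency: fc = 1 / (2*pi*R*C).
fc = 1 / (2*pi*0.00022) = 723.43 Hz

tau = 0.22 ms, fc = 723.43 Hz


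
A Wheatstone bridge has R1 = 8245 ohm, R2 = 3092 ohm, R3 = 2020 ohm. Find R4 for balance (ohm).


At balance: R1*R4 = R2*R3, so R4 = R2*R3/R1.
R4 = 3092 * 2020 / 8245
R4 = 6245840 / 8245
R4 = 757.53 ohm

757.53 ohm


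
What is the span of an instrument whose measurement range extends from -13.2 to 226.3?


Span = upper range - lower range.
Span = 226.3 - (-13.2)
Span = 239.5

239.5


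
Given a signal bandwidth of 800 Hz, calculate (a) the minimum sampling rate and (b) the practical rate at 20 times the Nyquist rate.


By Nyquist theorem, fs_min = 2 * fmax.
fs_min = 2 * 800 = 1600 Hz
Practical rate = 20 * fs_min = 20 * 1600 = 32000 Hz

fs_min = 1600 Hz, fs_practical = 32000 Hz


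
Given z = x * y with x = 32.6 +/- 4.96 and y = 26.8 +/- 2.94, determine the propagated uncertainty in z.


For a product z = x*y, the relative uncertainty is:
uz/z = sqrt((ux/x)^2 + (uy/y)^2)
Relative uncertainties: ux/x = 4.96/32.6 = 0.152147
uy/y = 2.94/26.8 = 0.109701
z = 32.6 * 26.8 = 873.7
uz = 873.7 * sqrt(0.152147^2 + 0.109701^2) = 163.878

163.878


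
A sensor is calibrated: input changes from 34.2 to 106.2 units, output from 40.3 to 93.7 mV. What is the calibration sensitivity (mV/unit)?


Sensitivity = (y2 - y1) / (x2 - x1).
S = (93.7 - 40.3) / (106.2 - 34.2)
S = 53.4 / 72.0
S = 0.7417 mV/unit

0.7417 mV/unit


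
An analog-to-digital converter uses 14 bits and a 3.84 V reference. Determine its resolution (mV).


The resolution (LSB) of an ADC is Vref / 2^n.
LSB = 3.84 / 2^14
LSB = 3.84 / 16384
LSB = 0.00023437 V = 0.234375 mV

0.234375 mV


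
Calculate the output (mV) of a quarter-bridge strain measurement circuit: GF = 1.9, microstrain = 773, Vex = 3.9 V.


Quarter bridge output: Vout = (GF * epsilon * Vex) / 4.
Vout = (1.9 * 773e-6 * 3.9) / 4
Vout = 0.00572793 / 4 V
Vout = 0.00143198 V = 1.432 mV

1.432 mV


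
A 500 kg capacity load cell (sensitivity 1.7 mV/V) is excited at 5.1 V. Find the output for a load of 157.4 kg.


Vout = rated_output * Vex * (load / capacity).
Vout = 1.7 * 5.1 * (157.4 / 500)
Vout = 1.7 * 5.1 * 0.3148
Vout = 2.729 mV

2.729 mV


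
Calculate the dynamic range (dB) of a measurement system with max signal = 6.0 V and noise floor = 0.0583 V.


Dynamic range = 20 * log10(Vmax / Vnoise).
DR = 20 * log10(6.0 / 0.0583)
DR = 20 * log10(102.92)
DR = 40.25 dB

40.25 dB


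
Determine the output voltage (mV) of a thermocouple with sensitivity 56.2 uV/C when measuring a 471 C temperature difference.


The thermocouple output V = sensitivity * dT.
V = 56.2 uV/C * 471 C
V = 26470.2 uV
V = 26.47 mV

26.47 mV


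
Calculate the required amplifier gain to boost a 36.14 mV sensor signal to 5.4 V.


Gain = Vout / Vin (converting to same units).
G = 5.4 V / 36.14 mV
G = 5400.0 mV / 36.14 mV
G = 149.42

149.42


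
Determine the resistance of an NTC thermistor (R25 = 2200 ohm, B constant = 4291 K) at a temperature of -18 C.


NTC thermistor equation: Rt = R25 * exp(B * (1/T - 1/T25)).
T in Kelvin: 255.15 K, T25 = 298.15 K
1/T - 1/T25 = 1/255.15 - 1/298.15 = 0.00056525
B * (1/T - 1/T25) = 4291 * 0.00056525 = 2.4255
Rt = 2200 * exp(2.4255) = 24876.7 ohm

24876.7 ohm


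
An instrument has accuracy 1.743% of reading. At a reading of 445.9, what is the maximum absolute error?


Absolute error = (accuracy% / 100) * reading.
Error = (1.743 / 100) * 445.9
Error = 0.01743 * 445.9
Error = 7.772

7.772


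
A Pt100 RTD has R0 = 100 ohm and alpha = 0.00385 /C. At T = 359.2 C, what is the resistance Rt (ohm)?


The RTD equation: Rt = R0 * (1 + alpha * T).
Rt = 100 * (1 + 0.00385 * 359.2)
Rt = 100 * (1 + 1.38292)
Rt = 100 * 2.38292
Rt = 238.292 ohm

238.292 ohm


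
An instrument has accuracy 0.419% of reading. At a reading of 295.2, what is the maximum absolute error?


Absolute error = (accuracy% / 100) * reading.
Error = (0.419 / 100) * 295.2
Error = 0.00419 * 295.2
Error = 1.2369

1.2369


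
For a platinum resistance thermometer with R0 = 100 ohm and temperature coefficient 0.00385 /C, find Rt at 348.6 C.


The RTD equation: Rt = R0 * (1 + alpha * T).
Rt = 100 * (1 + 0.00385 * 348.6)
Rt = 100 * (1 + 1.34211)
Rt = 100 * 2.34211
Rt = 234.211 ohm

234.211 ohm


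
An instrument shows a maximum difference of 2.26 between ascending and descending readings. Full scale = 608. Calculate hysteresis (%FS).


Hysteresis = (max difference / full scale) * 100%.
H = (2.26 / 608) * 100
H = 0.372 %FS

0.372 %FS


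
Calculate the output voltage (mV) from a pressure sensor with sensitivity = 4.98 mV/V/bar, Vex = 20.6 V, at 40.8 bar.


Output = sensitivity * Vex * P.
Vout = 4.98 * 20.6 * 40.8
Vout = 102.588 * 40.8
Vout = 4185.59 mV

4185.59 mV


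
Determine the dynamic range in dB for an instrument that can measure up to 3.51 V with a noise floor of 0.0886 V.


Dynamic range = 20 * log10(Vmax / Vnoise).
DR = 20 * log10(3.51 / 0.0886)
DR = 20 * log10(39.62)
DR = 31.96 dB

31.96 dB


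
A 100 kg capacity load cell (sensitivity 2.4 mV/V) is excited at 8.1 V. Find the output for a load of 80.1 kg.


Vout = rated_output * Vex * (load / capacity).
Vout = 2.4 * 8.1 * (80.1 / 100)
Vout = 2.4 * 8.1 * 0.801
Vout = 15.571 mV

15.571 mV


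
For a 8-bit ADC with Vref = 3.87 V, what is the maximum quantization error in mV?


The maximum quantization error is +/- LSB/2.
LSB = Vref / 2^n = 3.87 / 256 = 0.01511719 V
Max error = LSB / 2 = 0.01511719 / 2 = 0.00755859 V
Max error = 7.5586 mV

7.5586 mV


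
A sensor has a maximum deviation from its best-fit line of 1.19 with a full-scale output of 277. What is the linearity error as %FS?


Linearity error = (max deviation / full scale) * 100%.
Linearity = (1.19 / 277) * 100
Linearity = 0.43 %FS

0.43 %FS


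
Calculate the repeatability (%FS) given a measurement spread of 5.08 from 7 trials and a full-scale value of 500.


Repeatability = (spread / full scale) * 100%.
R = (5.08 / 500) * 100
R = 1.016 %FS

1.016 %FS


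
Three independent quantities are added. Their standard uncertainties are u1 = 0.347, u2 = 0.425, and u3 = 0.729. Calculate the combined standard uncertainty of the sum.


For a sum of independent quantities, uc = sqrt(u1^2 + u2^2 + u3^2).
uc = sqrt(0.347^2 + 0.425^2 + 0.729^2)
uc = sqrt(0.120409 + 0.180625 + 0.531441)
uc = 0.9124

0.9124


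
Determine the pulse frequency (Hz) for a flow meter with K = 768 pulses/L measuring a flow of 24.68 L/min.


Frequency = K * Q / 60 (converting L/min to L/s).
f = 768 * 24.68 / 60
f = 18954.24 / 60
f = 315.9 Hz

315.9 Hz


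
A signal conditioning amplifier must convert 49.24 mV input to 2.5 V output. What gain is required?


Gain = Vout / Vin (converting to same units).
G = 2.5 V / 49.24 mV
G = 2500.0 mV / 49.24 mV
G = 50.77

50.77


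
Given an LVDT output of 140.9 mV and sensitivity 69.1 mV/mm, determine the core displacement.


Displacement = Vout / sensitivity.
d = 140.9 / 69.1
d = 2.039 mm

2.039 mm


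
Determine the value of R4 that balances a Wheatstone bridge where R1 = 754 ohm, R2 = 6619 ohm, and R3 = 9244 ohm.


At balance: R1*R4 = R2*R3, so R4 = R2*R3/R1.
R4 = 6619 * 9244 / 754
R4 = 61186036 / 754
R4 = 81148.59 ohm

81148.59 ohm


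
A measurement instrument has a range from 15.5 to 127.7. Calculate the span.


Span = upper range - lower range.
Span = 127.7 - (15.5)
Span = 112.2

112.2


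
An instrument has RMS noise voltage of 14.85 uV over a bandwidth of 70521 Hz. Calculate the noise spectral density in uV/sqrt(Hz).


Noise spectral density = Vrms / sqrt(BW).
NSD = 14.85 / sqrt(70521)
NSD = 14.85 / 265.5579
NSD = 0.0559 uV/sqrt(Hz)

0.0559 uV/sqrt(Hz)


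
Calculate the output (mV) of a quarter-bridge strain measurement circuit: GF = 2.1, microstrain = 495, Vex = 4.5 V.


Quarter bridge output: Vout = (GF * epsilon * Vex) / 4.
Vout = (2.1 * 495e-6 * 4.5) / 4
Vout = 0.00467775 / 4 V
Vout = 0.00116944 V = 1.1694 mV

1.1694 mV


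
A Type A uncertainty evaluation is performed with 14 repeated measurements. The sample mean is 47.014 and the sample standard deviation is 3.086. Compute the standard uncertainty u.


The standard uncertainty for Type A evaluation is u = s / sqrt(n).
u = 3.086 / sqrt(14)
u = 3.086 / 3.7417
u = 0.8248

0.8248


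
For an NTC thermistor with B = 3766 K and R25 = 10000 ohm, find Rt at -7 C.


NTC thermistor equation: Rt = R25 * exp(B * (1/T - 1/T25)).
T in Kelvin: 266.15 K, T25 = 298.15 K
1/T - 1/T25 = 1/266.15 - 1/298.15 = 0.00040326
B * (1/T - 1/T25) = 3766 * 0.00040326 = 1.5187
Rt = 10000 * exp(1.5187) = 45662.4 ohm

45662.4 ohm


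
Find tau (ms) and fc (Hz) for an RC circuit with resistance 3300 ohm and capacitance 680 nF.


Time constant: tau = R * C.
tau = 3300 * 6.80e-07 = 0.002244 s
tau = 2.244 ms
Cutoff frequency: fc = 1 / (2*pi*R*C).
fc = 1 / (2*pi*0.002244) = 70.92 Hz

tau = 2.244 ms, fc = 70.92 Hz


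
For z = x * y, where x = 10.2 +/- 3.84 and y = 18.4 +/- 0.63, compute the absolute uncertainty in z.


For a product z = x*y, the relative uncertainty is:
uz/z = sqrt((ux/x)^2 + (uy/y)^2)
Relative uncertainties: ux/x = 3.84/10.2 = 0.376471
uy/y = 0.63/18.4 = 0.034239
z = 10.2 * 18.4 = 187.7
uz = 187.7 * sqrt(0.376471^2 + 0.034239^2) = 70.948

70.948


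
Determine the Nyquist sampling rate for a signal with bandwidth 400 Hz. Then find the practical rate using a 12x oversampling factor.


By Nyquist theorem, fs_min = 2 * fmax.
fs_min = 2 * 400 = 800 Hz
Practical rate = 12 * fs_min = 12 * 800 = 9600 Hz

fs_min = 800 Hz, fs_practical = 9600 Hz


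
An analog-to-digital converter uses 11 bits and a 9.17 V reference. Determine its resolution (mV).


The resolution (LSB) of an ADC is Vref / 2^n.
LSB = 9.17 / 2^11
LSB = 9.17 / 2048
LSB = 0.00447754 V = 4.47753906 mV

4.47753906 mV


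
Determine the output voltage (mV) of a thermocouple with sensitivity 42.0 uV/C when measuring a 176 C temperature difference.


The thermocouple output V = sensitivity * dT.
V = 42.0 uV/C * 176 C
V = 7392.0 uV
V = 7.392 mV

7.392 mV


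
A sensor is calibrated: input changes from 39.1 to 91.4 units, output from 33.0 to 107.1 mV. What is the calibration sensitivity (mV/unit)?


Sensitivity = (y2 - y1) / (x2 - x1).
S = (107.1 - 33.0) / (91.4 - 39.1)
S = 74.1 / 52.3
S = 1.4168 mV/unit

1.4168 mV/unit


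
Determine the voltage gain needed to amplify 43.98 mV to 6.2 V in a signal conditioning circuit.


Gain = Vout / Vin (converting to same units).
G = 6.2 V / 43.98 mV
G = 6200.0 mV / 43.98 mV
G = 140.97

140.97


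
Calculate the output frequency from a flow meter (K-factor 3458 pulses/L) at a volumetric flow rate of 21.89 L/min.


Frequency = K * Q / 60 (converting L/min to L/s).
f = 3458 * 21.89 / 60
f = 75695.62 / 60
f = 1261.59 Hz

1261.59 Hz


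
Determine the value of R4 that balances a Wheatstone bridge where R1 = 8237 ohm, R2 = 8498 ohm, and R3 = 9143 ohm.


At balance: R1*R4 = R2*R3, so R4 = R2*R3/R1.
R4 = 8498 * 9143 / 8237
R4 = 77697214 / 8237
R4 = 9432.71 ohm

9432.71 ohm


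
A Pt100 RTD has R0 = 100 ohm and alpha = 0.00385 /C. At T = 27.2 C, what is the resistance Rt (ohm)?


The RTD equation: Rt = R0 * (1 + alpha * T).
Rt = 100 * (1 + 0.00385 * 27.2)
Rt = 100 * (1 + 0.10472)
Rt = 100 * 1.10472
Rt = 110.472 ohm

110.472 ohm


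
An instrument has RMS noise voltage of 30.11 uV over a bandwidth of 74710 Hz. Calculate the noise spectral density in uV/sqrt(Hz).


Noise spectral density = Vrms / sqrt(BW).
NSD = 30.11 / sqrt(74710)
NSD = 30.11 / 273.3313
NSD = 0.1102 uV/sqrt(Hz)

0.1102 uV/sqrt(Hz)


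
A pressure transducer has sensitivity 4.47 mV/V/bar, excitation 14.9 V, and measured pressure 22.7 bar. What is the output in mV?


Output = sensitivity * Vex * P.
Vout = 4.47 * 14.9 * 22.7
Vout = 66.603 * 22.7
Vout = 1511.89 mV

1511.89 mV


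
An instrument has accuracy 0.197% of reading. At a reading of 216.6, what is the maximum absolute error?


Absolute error = (accuracy% / 100) * reading.
Error = (0.197 / 100) * 216.6
Error = 0.00197 * 216.6
Error = 0.4267

0.4267


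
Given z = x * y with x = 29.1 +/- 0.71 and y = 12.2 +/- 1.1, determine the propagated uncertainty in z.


For a product z = x*y, the relative uncertainty is:
uz/z = sqrt((ux/x)^2 + (uy/y)^2)
Relative uncertainties: ux/x = 0.71/29.1 = 0.024399
uy/y = 1.1/12.2 = 0.090164
z = 29.1 * 12.2 = 355.0
uz = 355.0 * sqrt(0.024399^2 + 0.090164^2) = 33.161

33.161


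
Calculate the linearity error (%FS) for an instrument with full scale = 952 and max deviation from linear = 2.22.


Linearity error = (max deviation / full scale) * 100%.
Linearity = (2.22 / 952) * 100
Linearity = 0.233 %FS

0.233 %FS


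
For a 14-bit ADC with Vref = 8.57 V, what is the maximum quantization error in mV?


The maximum quantization error is +/- LSB/2.
LSB = Vref / 2^n = 8.57 / 16384 = 0.00052307 V
Max error = LSB / 2 = 0.00052307 / 2 = 0.00026154 V
Max error = 0.2615 mV

0.2615 mV


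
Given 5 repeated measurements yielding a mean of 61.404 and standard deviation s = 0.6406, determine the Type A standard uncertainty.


The standard uncertainty for Type A evaluation is u = s / sqrt(n).
u = 0.6406 / sqrt(5)
u = 0.6406 / 2.2361
u = 0.2865

0.2865


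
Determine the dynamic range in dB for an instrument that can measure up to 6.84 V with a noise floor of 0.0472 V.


Dynamic range = 20 * log10(Vmax / Vnoise).
DR = 20 * log10(6.84 / 0.0472)
DR = 20 * log10(144.92)
DR = 43.22 dB

43.22 dB


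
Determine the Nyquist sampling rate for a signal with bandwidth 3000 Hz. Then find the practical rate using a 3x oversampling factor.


By Nyquist theorem, fs_min = 2 * fmax.
fs_min = 2 * 3000 = 6000 Hz
Practical rate = 3 * fs_min = 3 * 6000 = 18000 Hz

fs_min = 6000 Hz, fs_practical = 18000 Hz


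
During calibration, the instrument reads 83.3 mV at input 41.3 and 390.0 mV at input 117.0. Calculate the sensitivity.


Sensitivity = (y2 - y1) / (x2 - x1).
S = (390.0 - 83.3) / (117.0 - 41.3)
S = 306.7 / 75.7
S = 4.0515 mV/unit

4.0515 mV/unit


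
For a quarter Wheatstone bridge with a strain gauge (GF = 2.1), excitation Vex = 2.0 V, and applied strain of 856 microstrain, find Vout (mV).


Quarter bridge output: Vout = (GF * epsilon * Vex) / 4.
Vout = (2.1 * 856e-6 * 2.0) / 4
Vout = 0.0035952 / 4 V
Vout = 0.0008988 V = 0.8988 mV

0.8988 mV


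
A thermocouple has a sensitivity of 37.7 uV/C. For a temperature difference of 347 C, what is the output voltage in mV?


The thermocouple output V = sensitivity * dT.
V = 37.7 uV/C * 347 C
V = 13081.9 uV
V = 13.082 mV

13.082 mV


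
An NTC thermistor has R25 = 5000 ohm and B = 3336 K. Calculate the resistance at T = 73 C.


NTC thermistor equation: Rt = R25 * exp(B * (1/T - 1/T25)).
T in Kelvin: 346.15 K, T25 = 298.15 K
1/T - 1/T25 = 1/346.15 - 1/298.15 = -0.0004651
B * (1/T - 1/T25) = 3336 * -0.0004651 = -1.5516
Rt = 5000 * exp(-1.5516) = 1059.6 ohm

1059.6 ohm


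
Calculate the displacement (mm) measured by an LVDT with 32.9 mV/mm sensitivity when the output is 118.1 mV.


Displacement = Vout / sensitivity.
d = 118.1 / 32.9
d = 3.59 mm

3.59 mm


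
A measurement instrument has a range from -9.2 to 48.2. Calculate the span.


Span = upper range - lower range.
Span = 48.2 - (-9.2)
Span = 57.4

57.4


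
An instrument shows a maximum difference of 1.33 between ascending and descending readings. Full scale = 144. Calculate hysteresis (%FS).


Hysteresis = (max difference / full scale) * 100%.
H = (1.33 / 144) * 100
H = 0.924 %FS

0.924 %FS


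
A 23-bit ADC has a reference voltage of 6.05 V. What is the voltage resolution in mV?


The resolution (LSB) of an ADC is Vref / 2^n.
LSB = 6.05 / 2^23
LSB = 6.05 / 8388608
LSB = 7.2e-07 V = 0.00072122 mV

0.00072122 mV


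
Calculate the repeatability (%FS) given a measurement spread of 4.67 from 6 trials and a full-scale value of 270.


Repeatability = (spread / full scale) * 100%.
R = (4.67 / 270) * 100
R = 1.73 %FS

1.73 %FS


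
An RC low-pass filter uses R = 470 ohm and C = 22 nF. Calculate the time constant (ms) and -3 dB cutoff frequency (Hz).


Time constant: tau = R * C.
tau = 470 * 2.20e-08 = 1.034e-05 s
tau = 0.0103 ms
Cutoff frequency: fc = 1 / (2*pi*R*C).
fc = 1 / (2*pi*1.034e-05) = 15392.16 Hz

tau = 0.0103 ms, fc = 15392.16 Hz


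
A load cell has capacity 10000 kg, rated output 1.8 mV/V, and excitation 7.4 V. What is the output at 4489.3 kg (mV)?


Vout = rated_output * Vex * (load / capacity).
Vout = 1.8 * 7.4 * (4489.3 / 10000)
Vout = 1.8 * 7.4 * 0.44893
Vout = 5.98 mV

5.98 mV


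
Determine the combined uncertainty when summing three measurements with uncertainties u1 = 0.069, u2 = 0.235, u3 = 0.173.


For a sum of independent quantities, uc = sqrt(u1^2 + u2^2 + u3^2).
uc = sqrt(0.069^2 + 0.235^2 + 0.173^2)
uc = sqrt(0.004761 + 0.055225 + 0.029929)
uc = 0.2999

0.2999


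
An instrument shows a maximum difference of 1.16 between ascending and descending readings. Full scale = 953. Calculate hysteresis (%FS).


Hysteresis = (max difference / full scale) * 100%.
H = (1.16 / 953) * 100
H = 0.122 %FS

0.122 %FS


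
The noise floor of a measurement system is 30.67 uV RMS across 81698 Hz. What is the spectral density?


Noise spectral density = Vrms / sqrt(BW).
NSD = 30.67 / sqrt(81698)
NSD = 30.67 / 285.8286
NSD = 0.1073 uV/sqrt(Hz)

0.1073 uV/sqrt(Hz)


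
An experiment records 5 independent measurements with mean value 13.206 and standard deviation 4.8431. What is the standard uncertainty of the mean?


The standard uncertainty for Type A evaluation is u = s / sqrt(n).
u = 4.8431 / sqrt(5)
u = 4.8431 / 2.2361
u = 2.1659

2.1659


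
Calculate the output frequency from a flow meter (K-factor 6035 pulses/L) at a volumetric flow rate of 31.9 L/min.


Frequency = K * Q / 60 (converting L/min to L/s).
f = 6035 * 31.9 / 60
f = 192516.5 / 60
f = 3208.61 Hz

3208.61 Hz


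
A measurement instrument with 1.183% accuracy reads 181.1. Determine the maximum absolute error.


Absolute error = (accuracy% / 100) * reading.
Error = (1.183 / 100) * 181.1
Error = 0.01183 * 181.1
Error = 2.1424

2.1424
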